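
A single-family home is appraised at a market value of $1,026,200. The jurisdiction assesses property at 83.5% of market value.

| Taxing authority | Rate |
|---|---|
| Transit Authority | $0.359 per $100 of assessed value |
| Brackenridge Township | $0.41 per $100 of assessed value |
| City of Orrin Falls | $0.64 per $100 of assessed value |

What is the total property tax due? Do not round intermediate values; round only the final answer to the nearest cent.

$12,073.40

Assessed value = $1,026,200 × 0.835 = $856,877
Transit Authority: $856,877 × 0.00359 = $3,076.18843
Brackenridge Township: $856,877 × 0.0041 = $3,513.1957
City of Orrin Falls: $856,877 × 0.0064 = $5,484.0128
Total = $3,076.18843 + $3,513.1957 + $5,484.0128 = $12,073.39693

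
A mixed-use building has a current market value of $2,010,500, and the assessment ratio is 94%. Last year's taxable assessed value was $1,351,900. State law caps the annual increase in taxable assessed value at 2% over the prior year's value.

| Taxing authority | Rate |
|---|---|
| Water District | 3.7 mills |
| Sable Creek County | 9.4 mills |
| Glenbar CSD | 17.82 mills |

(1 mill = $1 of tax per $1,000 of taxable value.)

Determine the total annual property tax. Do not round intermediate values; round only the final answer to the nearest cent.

$42,636.76

Uncapped assessed value = $2,010,500 × 0.94 = $1,889,870
Cap limit = $1,351,900 × 1.02 = $1,378,938
Taxable assessed value = min($1,889,870, $1,378,938) = $1,378,938 (cap binds)
Water District: $1,378,938 × 0.0037 = $5,102.0706
Sable Creek County: $1,378,938 × 0.0094 = $12,962.0172
Glenbar CSD: $1,378,938 × 0.01782 = $24,572.67516
Total = $42,636.76296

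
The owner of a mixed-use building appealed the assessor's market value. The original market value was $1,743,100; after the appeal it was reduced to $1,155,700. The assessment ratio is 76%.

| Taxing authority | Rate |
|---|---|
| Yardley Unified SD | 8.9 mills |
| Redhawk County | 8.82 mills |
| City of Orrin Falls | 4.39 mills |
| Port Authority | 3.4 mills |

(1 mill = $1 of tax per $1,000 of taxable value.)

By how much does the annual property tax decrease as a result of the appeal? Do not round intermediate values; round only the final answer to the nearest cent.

$11,388.28

Old assessed value = $1,743,100 × 0.76 = $1,324,756
New assessed value = $1,155,700 × 0.76 = $878,332
Combined rate = 0.0089 + 0.00882 + 0.00439 + 0.0034 = 0.02551
Old tax = $1,324,756 × 0.02551 = $33,794.52556
New tax = $878,332 × 0.02551 = $22,406.24932
Reduction = $33,794.52556 − $22,406.24932 = $11,388.27624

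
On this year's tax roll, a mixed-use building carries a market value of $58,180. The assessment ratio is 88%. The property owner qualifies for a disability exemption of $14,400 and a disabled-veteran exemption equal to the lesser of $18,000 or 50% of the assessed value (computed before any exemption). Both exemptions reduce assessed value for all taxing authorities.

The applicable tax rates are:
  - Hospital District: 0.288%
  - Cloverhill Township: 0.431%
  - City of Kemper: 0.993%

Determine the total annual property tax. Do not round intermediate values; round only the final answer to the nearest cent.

Assessed value = $58,180 × 0.88 = $51,198.4
Disabled-veteran exemption = min($18,000, 50% × $51,198.4) = min($18,000, $25,599.2) = $18,000 (dollar cap binds)
Taxable value = $51,198.4 − $14,400 − $18,000 = $18,798.4
Hospital District: $18,798.4 × 0.00288 = $54.139392
Cloverhill Township: $18,798.4 × 0.00431 = $81.021104
City of Kemper: $18,798.4 × 0.00993 = $186.668112
Total = $321.828608

$321.83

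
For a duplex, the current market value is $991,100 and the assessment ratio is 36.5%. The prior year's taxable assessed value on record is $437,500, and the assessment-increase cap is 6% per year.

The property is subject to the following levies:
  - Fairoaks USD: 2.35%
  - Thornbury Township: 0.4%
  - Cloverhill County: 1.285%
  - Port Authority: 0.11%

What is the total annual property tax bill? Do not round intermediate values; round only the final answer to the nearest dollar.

Uncapped assessed value = $991,100 × 0.365 = $361,751.5
Cap limit = $437,500 × 1.06 = $463,750
Taxable assessed value = min($361,751.5, $463,750) = $361,751.5 (cap does not bind)
Fairoaks USD: $361,751.5 × 0.0235 = $8,501.16025
Thornbury Township: $361,751.5 × 0.004 = $1,447.006
Cloverhill County: $361,751.5 × 0.01285 = $4,648.506775
Port Authority: $361,751.5 × 0.0011 = $397.92665
Total = $14,994.599675

$14,995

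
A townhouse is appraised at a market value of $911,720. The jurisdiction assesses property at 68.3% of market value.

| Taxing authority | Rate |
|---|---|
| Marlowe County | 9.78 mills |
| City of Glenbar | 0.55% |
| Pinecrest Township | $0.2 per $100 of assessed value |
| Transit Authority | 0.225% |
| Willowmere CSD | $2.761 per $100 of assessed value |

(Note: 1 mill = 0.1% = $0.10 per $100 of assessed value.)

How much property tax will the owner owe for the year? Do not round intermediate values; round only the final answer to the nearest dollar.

$29,354

Assessed value = $911,720 × 0.683 = $622,704.76
Marlowe County: $622,704.76 × 0.00978 = $6,090.0525528
City of Glenbar: $622,704.76 × 0.0055 = $3,424.87618
Pinecrest Township: $622,704.76 × 0.002 = $1,245.40952
Transit Authority: $622,704.76 × 0.00225 = $1,401.08571
Willowmere CSD: $622,704.76 × 0.02761 = $17,192.8784236
Total = $29,354.3023864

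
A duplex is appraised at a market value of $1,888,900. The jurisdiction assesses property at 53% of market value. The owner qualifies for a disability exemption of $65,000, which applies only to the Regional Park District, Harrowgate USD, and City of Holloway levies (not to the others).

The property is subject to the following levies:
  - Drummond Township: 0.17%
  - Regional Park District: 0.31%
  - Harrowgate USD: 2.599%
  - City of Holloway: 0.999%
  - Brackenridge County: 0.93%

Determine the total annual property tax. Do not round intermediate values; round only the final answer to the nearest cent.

$47,595.74

Assessed value = $1,888,900 × 0.53 = $1,001,117
Drummond Township: $1,001,117 × 0.0017 = $1,701.8989
Regional Park District: ($1,001,117 − $65,000) × 0.0031 = $936,117 × 0.0031 = $2,901.9627
Harrowgate USD: ($1,001,117 − $65,000) × 0.02599 = $936,117 × 0.02599 = $24,329.68083
City of Holloway: ($1,001,117 − $65,000) × 0.00999 = $936,117 × 0.00999 = $9,351.80883
Brackenridge County: $1,001,117 × 0.0093 = $9,310.3881
Total = $47,595.73936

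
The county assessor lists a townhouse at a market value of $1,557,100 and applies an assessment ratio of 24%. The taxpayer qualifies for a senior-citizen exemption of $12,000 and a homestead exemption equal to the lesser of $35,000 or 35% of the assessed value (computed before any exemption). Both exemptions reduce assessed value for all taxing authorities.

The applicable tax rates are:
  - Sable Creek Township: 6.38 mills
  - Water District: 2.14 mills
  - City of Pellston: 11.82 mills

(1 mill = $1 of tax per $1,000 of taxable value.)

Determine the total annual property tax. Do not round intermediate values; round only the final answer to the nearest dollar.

$6,645

Assessed value = $1,557,100 × 0.24 = $373,704
Homestead exemption = min($35,000, 35% × $373,704) = min($35,000, $130,796.4) = $35,000 (dollar cap binds)
Taxable value = $373,704 − $12,000 − $35,000 = $326,704
Sable Creek Township: $326,704 × 0.00638 = $2,084.37152
Water District: $326,704 × 0.00214 = $699.14656
City of Pellston: $326,704 × 0.01182 = $3,861.64128
Total = $6,645.15936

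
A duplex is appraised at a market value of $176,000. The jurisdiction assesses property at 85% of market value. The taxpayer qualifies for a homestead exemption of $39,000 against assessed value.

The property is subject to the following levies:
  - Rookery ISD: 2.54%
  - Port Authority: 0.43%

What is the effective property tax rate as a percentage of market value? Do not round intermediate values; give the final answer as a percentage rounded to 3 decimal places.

Assessed value = $176,000 × 0.85 = $149,600
Taxable value = $149,600 − $39,000 = $110,600
Rookery ISD: $110,600 × 0.0254 = $2,809.24
Port Authority: $110,600 × 0.0043 = $475.58
Total tax = $3,284.82
Effective rate = $3,284.82 ÷ $176,000 = 1.866% of market value

1.866%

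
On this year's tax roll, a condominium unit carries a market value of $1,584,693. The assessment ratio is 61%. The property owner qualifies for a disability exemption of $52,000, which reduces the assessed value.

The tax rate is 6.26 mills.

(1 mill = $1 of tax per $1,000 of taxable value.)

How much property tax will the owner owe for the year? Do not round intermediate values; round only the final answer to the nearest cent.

$5,725.79

Assessed value = $1,584,693 × 0.61 = $966,662.73
Taxable value = $966,662.73 − $52,000 = $914,662.73
Tax = $914,662.73 × 0.00626 = $5,725.7886898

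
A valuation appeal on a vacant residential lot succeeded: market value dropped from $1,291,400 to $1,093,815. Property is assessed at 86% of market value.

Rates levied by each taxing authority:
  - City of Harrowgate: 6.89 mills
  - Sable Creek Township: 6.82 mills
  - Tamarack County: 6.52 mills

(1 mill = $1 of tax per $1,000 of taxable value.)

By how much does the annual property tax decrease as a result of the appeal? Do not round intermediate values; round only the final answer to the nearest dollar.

$3,438

Old assessed value = $1,291,400 × 0.86 = $1,110,604
New assessed value = $1,093,815 × 0.86 = $940,680.9
Combined rate = 0.00689 + 0.00682 + 0.00652 = 0.02023
Old tax = $1,110,604 × 0.02023 = $22,467.51892
New tax = $940,680.9 × 0.02023 = $19,029.974607
Reduction = $22,467.51892 − $19,029.974607 = $3,437.544313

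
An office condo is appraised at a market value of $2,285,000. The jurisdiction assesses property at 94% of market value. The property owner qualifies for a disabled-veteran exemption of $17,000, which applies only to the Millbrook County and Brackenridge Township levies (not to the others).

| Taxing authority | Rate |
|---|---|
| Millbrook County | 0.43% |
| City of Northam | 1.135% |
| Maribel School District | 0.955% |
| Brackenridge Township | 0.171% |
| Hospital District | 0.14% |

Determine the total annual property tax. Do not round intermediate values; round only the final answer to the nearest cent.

Assessed value = $2,285,000 × 0.94 = $2,147,900
Millbrook County: ($2,147,900 − $17,000) × 0.0043 = $2,130,900 × 0.0043 = $9,162.87
City of Northam: $2,147,900 × 0.01135 = $24,378.665
Maribel School District: $2,147,900 × 0.00955 = $20,512.445
Brackenridge Township: ($2,147,900 − $17,000) × 0.00171 = $2,130,900 × 0.00171 = $3,643.839
Hospital District: $2,147,900 × 0.0014 = $3,007.06
Total = $60,704.879

$60,704.88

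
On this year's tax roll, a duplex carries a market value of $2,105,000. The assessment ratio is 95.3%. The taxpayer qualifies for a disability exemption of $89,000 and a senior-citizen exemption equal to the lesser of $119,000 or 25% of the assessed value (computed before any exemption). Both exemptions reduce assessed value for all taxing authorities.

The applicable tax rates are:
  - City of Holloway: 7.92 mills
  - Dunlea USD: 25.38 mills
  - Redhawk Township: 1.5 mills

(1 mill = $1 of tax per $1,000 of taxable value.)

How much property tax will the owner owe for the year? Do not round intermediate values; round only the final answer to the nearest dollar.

Assessed value = $2,105,000 × 0.953 = $2,006,065
Senior-citizen exemption = min($119,000, 25% × $2,006,065) = min($119,000, $501,516.25) = $119,000 (dollar cap binds)
Taxable value = $2,006,065 − $89,000 − $119,000 = $1,798,065
City of Holloway: $1,798,065 × 0.00792 = $14,240.6748
Dunlea USD: $1,798,065 × 0.02538 = $45,634.8897
Redhawk Township: $1,798,065 × 0.0015 = $2,697.0975
Total = $62,572.662

$62,573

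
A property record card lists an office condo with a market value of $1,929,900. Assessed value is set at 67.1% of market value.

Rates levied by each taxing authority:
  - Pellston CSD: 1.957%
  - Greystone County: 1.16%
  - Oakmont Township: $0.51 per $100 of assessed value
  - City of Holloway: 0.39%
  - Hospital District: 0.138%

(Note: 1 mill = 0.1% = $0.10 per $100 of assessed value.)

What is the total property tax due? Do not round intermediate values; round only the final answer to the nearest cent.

$53,805.71

Assessed value = $1,929,900 × 0.671 = $1,294,962.9
Pellston CSD: $1,294,962.9 × 0.01957 = $25,342.423953
Greystone County: $1,294,962.9 × 0.0116 = $15,021.56964
Oakmont Township: $1,294,962.9 × 0.0051 = $6,604.31079
City of Holloway: $1,294,962.9 × 0.0039 = $5,050.35531
Hospital District: $1,294,962.9 × 0.00138 = $1,787.048802
Total = $53,805.708495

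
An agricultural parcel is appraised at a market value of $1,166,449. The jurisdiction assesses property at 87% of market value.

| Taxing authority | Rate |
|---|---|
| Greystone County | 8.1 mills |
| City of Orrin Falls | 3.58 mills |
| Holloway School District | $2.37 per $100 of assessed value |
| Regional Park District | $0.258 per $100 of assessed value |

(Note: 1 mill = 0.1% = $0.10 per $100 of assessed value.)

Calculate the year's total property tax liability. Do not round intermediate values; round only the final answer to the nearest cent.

$38,522.21

Assessed value = $1,166,449 × 0.87 = $1,014,810.63
Greystone County: $1,014,810.63 × 0.0081 = $8,219.966103
City of Orrin Falls: $1,014,810.63 × 0.00358 = $3,633.0220554
Holloway School District: $1,014,810.63 × 0.0237 = $24,051.011931
Regional Park District: $1,014,810.63 × 0.00258 = $2,618.2114254
Total = $38,522.2115148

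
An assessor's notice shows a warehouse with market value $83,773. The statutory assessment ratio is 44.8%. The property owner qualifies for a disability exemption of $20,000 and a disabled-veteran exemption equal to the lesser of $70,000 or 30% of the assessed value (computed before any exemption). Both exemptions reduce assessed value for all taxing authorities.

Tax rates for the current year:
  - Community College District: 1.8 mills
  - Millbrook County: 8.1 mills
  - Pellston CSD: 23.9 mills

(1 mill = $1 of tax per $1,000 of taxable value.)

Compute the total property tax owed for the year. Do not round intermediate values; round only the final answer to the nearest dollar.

$212

Assessed value = $83,773 × 0.448 = $37,530.304
Disabled-veteran exemption = min($70,000, 30% × $37,530.304) = min($70,000, $11,259.0912) = $11,259.0912 (percentage binds)
Taxable value = $37,530.304 − $20,000 − $11,259.0912 = $6,271.2128
Community College District: $6,271.2128 × 0.0018 = $11.28818304
Millbrook County: $6,271.2128 × 0.0081 = $50.79682368
Pellston CSD: $6,271.2128 × 0.0239 = $149.88198592
Total = $211.96699264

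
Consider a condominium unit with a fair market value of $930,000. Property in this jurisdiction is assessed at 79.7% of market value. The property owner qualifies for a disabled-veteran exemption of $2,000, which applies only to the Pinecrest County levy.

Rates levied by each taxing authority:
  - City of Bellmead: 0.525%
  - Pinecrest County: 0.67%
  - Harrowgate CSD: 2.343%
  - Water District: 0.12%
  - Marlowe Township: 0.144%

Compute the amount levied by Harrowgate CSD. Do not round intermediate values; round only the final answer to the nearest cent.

$17,366.55

Assessed value = $930,000 × 0.797 = $741,210
Harrowgate CSD taxable value = $741,210 (exemption does not apply)
Harrowgate CSD levy = $741,210 × 0.02343 = $17,366.5503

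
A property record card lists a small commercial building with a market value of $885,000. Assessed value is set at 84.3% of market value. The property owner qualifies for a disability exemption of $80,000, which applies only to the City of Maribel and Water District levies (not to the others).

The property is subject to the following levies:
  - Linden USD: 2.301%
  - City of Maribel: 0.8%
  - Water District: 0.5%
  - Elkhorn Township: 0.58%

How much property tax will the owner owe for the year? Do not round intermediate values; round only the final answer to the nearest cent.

Assessed value = $885,000 × 0.843 = $746,055
Linden USD: $746,055 × 0.02301 = $17,166.72555
City of Maribel: ($746,055 − $80,000) × 0.008 = $666,055 × 0.008 = $5,328.44
Water District: ($746,055 − $80,000) × 0.005 = $666,055 × 0.005 = $3,330.275
Elkhorn Township: $746,055 × 0.0058 = $4,327.119
Total = $30,152.55955

$30,152.56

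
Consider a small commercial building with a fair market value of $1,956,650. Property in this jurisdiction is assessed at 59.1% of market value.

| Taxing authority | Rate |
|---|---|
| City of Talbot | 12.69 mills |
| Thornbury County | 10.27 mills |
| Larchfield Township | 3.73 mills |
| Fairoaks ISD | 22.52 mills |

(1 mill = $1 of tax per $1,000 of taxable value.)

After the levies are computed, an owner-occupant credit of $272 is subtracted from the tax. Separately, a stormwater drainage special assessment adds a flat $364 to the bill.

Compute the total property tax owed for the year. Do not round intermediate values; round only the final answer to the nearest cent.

$56,997.47

Assessed value = $1,956,650 × 0.591 = $1,156,380.15
City of Talbot: $1,156,380.15 × 0.01269 = $14,674.4641035
Thornbury County: $1,156,380.15 × 0.01027 = $11,876.0241405
Larchfield Township: $1,156,380.15 × 0.00373 = $4,313.2979595
Fairoaks ISD: $1,156,380.15 × 0.02252 = $26,041.680978
Levies subtotal = $56,905.4671815
After credit = $56,905.4671815 − $272 = $56,633.4671815
Total = $56,633.4671815 + $364 = $56,997.4671815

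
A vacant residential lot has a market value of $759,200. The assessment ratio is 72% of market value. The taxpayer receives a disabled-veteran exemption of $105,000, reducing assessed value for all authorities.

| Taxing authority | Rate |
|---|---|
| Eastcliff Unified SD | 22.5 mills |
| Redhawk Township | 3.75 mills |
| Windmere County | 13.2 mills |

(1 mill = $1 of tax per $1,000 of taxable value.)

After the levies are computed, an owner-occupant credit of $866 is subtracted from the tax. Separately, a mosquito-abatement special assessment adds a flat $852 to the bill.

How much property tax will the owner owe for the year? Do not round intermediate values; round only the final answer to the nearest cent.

$17,408.07

Assessed value = $759,200 × 0.72 = $546,624
Taxable value = $546,624 − $105,000 = $441,624
Eastcliff Unified SD: $441,624 × 0.0225 = $9,936.54
Redhawk Township: $441,624 × 0.00375 = $1,656.09
Windmere County: $441,624 × 0.0132 = $5,829.4368
Levies subtotal = $17,422.0668
After credit = $17,422.0668 − $866 = $16,556.0668
Total = $16,556.0668 + $852 = $17,408.0668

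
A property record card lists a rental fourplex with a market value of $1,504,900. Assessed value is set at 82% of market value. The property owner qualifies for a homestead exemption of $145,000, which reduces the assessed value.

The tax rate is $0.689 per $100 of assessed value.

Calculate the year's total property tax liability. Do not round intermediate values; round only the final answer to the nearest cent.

Assessed value = $1,504,900 × 0.82 = $1,234,018
Taxable value = $1,234,018 − $145,000 = $1,089,018
Tax = $1,089,018 × 0.00689 = $7,503.33402

$7,503.33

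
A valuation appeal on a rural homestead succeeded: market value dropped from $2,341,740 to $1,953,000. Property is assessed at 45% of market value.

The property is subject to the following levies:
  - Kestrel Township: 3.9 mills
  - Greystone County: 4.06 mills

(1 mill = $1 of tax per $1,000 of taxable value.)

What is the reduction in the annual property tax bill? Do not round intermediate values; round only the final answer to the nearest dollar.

Old assessed value = $2,341,740 × 0.45 = $1,053,783
New assessed value = $1,953,000 × 0.45 = $878,850
Combined rate = 0.0039 + 0.00406 = 0.00796
Old tax = $1,053,783 × 0.00796 = $8,388.11268
New tax = $878,850 × 0.00796 = $6,995.646
Reduction = $8,388.11268 − $6,995.646 = $1,392.46668

$1,392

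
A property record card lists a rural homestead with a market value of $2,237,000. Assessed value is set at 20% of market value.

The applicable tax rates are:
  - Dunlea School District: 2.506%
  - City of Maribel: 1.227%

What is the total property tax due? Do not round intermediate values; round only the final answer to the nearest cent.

$16,701.44

Assessed value = $2,237,000 × 0.2 = $447,400
Dunlea School District: $447,400 × 0.02506 = $11,211.844
City of Maribel: $447,400 × 0.01227 = $5,489.598
Total = $11,211.844 + $5,489.598 = $16,701.442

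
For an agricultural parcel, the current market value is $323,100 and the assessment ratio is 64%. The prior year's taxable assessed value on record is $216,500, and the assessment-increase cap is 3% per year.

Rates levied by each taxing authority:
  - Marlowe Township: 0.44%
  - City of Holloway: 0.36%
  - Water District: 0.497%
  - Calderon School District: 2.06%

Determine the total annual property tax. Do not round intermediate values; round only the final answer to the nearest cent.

$6,941.74

Uncapped assessed value = $323,100 × 0.64 = $206,784
Cap limit = $216,500 × 1.03 = $222,995
Taxable assessed value = min($206,784, $222,995) = $206,784 (cap does not bind)
Marlowe Township: $206,784 × 0.0044 = $909.8496
City of Holloway: $206,784 × 0.0036 = $744.4224
Water District: $206,784 × 0.00497 = $1,027.71648
Calderon School District: $206,784 × 0.0206 = $4,259.7504
Total = $6,941.73888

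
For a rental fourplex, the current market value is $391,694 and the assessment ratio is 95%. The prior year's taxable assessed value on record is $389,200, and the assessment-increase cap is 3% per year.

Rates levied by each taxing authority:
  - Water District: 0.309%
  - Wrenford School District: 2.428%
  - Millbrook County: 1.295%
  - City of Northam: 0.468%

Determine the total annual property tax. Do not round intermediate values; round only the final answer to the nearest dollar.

$16,745

Uncapped assessed value = $391,694 × 0.95 = $372,109.3
Cap limit = $389,200 × 1.03 = $400,876
Taxable assessed value = min($372,109.3, $400,876) = $372,109.3 (cap does not bind)
Water District: $372,109.3 × 0.00309 = $1,149.817737
Wrenford School District: $372,109.3 × 0.02428 = $9,034.813804
Millbrook County: $372,109.3 × 0.01295 = $4,818.815435
City of Northam: $372,109.3 × 0.00468 = $1,741.471524
Total = $16,744.9185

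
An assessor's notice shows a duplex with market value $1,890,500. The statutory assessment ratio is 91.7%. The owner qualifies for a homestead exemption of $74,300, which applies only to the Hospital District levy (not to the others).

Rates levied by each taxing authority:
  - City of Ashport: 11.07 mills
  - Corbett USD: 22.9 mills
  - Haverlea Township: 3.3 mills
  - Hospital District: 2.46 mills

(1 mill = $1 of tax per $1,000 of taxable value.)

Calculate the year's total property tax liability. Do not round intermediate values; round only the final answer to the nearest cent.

$68,692.69

Assessed value = $1,890,500 × 0.917 = $1,733,588.5
City of Ashport: $1,733,588.5 × 0.01107 = $19,190.824695
Corbett USD: $1,733,588.5 × 0.0229 = $39,699.17665
Haverlea Township: $1,733,588.5 × 0.0033 = $5,720.84205
Hospital District: ($1,733,588.5 − $74,300) × 0.00246 = $1,659,288.5 × 0.00246 = $4,081.84971
Total = $68,692.693105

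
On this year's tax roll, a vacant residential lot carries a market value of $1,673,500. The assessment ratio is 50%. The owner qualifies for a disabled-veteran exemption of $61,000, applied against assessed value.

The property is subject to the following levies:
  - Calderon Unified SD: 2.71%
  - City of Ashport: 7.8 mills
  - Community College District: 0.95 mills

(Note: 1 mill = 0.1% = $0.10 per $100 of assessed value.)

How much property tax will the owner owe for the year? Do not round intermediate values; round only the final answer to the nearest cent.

$27,810.64

Assessed value = $1,673,500 × 0.5 = $836,750
Taxable value = $836,750 − $61,000 = $775,750
Calderon Unified SD: $775,750 × 0.0271 = $21,022.825
City of Ashport: $775,750 × 0.0078 = $6,050.85
Community College District: $775,750 × 0.00095 = $736.9625
Total = $27,810.6375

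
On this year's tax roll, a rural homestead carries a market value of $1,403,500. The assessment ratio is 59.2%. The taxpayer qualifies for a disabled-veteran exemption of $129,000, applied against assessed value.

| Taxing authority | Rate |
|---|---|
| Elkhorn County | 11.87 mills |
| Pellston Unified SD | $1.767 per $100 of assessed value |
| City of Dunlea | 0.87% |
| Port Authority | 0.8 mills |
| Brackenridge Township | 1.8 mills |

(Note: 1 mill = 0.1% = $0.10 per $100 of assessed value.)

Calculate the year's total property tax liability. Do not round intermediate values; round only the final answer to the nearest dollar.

$28,664

Assessed value = $1,403,500 × 0.592 = $830,872
Taxable value = $830,872 − $129,000 = $701,872
Elkhorn County: $701,872 × 0.01187 = $8,331.22064
Pellston Unified SD: $701,872 × 0.01767 = $12,402.07824
City of Dunlea: $701,872 × 0.0087 = $6,106.2864
Port Authority: $701,872 × 0.0008 = $561.4976
Brackenridge Township: $701,872 × 0.0018 = $1,263.3696
Total = $28,664.45248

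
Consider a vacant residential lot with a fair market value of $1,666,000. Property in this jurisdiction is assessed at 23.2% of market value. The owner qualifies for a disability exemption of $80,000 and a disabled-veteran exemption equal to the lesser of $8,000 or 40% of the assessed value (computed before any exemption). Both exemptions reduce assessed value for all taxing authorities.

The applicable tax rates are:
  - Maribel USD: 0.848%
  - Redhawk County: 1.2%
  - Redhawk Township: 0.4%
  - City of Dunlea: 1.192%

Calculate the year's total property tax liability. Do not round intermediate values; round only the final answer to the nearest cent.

$10,865.84

Assessed value = $1,666,000 × 0.232 = $386,512
Disabled-veteran exemption = min($8,000, 40% × $386,512) = min($8,000, $154,604.8) = $8,000 (dollar cap binds)
Taxable value = $386,512 − $80,000 − $8,000 = $298,512
Maribel USD: $298,512 × 0.00848 = $2,531.38176
Redhawk County: $298,512 × 0.012 = $3,582.144
Redhawk Township: $298,512 × 0.004 = $1,194.048
City of Dunlea: $298,512 × 0.01192 = $3,558.26304
Total = $10,865.8368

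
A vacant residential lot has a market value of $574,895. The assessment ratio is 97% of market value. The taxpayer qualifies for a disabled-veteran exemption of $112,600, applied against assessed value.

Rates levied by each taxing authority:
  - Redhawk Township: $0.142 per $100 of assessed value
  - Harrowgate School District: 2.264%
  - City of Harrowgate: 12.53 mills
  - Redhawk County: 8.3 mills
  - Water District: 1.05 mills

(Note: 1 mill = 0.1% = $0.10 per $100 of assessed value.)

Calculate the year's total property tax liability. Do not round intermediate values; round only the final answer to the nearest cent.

$20,445.51

Assessed value = $574,895 × 0.97 = $557,648.15
Taxable value = $557,648.15 − $112,600 = $445,048.15
Redhawk Township: $445,048.15 × 0.00142 = $631.968373
Harrowgate School District: $445,048.15 × 0.02264 = $10,075.890116
City of Harrowgate: $445,048.15 × 0.01253 = $5,576.4533195
Redhawk County: $445,048.15 × 0.0083 = $3,693.899645
Water District: $445,048.15 × 0.00105 = $467.3005575
Total = $20,445.512011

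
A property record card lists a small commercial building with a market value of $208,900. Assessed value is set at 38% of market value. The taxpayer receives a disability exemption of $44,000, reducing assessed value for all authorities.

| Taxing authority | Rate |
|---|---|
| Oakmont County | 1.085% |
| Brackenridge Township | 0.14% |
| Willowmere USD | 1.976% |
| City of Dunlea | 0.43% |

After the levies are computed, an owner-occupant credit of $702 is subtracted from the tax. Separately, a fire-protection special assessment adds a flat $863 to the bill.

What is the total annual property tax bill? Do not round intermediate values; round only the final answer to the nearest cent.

$1,445.72

Assessed value = $208,900 × 0.38 = $79,382
Taxable value = $79,382 − $44,000 = $35,382
Oakmont County: $35,382 × 0.01085 = $383.8947
Brackenridge Township: $35,382 × 0.0014 = $49.5348
Willowmere USD: $35,382 × 0.01976 = $699.14832
City of Dunlea: $35,382 × 0.0043 = $152.1426
Levies subtotal = $1,284.72042
After credit = $1,284.72042 − $702 = $582.72042
Total = $582.72042 + $863 = $1,445.72042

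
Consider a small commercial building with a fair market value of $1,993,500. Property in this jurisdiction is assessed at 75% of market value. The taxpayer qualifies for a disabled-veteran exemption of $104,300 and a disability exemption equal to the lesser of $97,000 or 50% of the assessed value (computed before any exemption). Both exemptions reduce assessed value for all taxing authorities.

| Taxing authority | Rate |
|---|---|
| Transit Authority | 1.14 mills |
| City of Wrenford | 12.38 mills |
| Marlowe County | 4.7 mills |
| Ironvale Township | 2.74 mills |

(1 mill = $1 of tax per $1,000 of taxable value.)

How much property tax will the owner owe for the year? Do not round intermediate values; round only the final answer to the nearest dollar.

$27,119

Assessed value = $1,993,500 × 0.75 = $1,495,125
Disability exemption = min($97,000, 50% × $1,495,125) = min($97,000, $747,562.5) = $97,000 (dollar cap binds)
Taxable value = $1,495,125 − $104,300 − $97,000 = $1,293,825
Transit Authority: $1,293,825 × 0.00114 = $1,474.9605
City of Wrenford: $1,293,825 × 0.01238 = $16,017.5535
Marlowe County: $1,293,825 × 0.0047 = $6,080.9775
Ironvale Township: $1,293,825 × 0.00274 = $3,545.0805
Total = $27,118.572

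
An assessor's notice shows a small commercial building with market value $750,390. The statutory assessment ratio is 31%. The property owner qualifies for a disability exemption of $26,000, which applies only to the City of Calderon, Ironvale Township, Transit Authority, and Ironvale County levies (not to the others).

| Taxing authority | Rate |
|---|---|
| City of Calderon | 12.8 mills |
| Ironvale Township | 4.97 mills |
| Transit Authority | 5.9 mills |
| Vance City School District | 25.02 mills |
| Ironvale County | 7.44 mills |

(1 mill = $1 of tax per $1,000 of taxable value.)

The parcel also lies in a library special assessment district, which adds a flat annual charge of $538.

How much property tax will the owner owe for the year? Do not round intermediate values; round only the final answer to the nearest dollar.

Assessed value = $750,390 × 0.31 = $232,620.9
City of Calderon: ($232,620.9 − $26,000) × 0.0128 = $206,620.9 × 0.0128 = $2,644.74752
Ironvale Township: ($232,620.9 − $26,000) × 0.00497 = $206,620.9 × 0.00497 = $1,026.905873
Transit Authority: ($232,620.9 − $26,000) × 0.0059 = $206,620.9 × 0.0059 = $1,219.06331
Vance City School District: $232,620.9 × 0.02502 = $5,820.174918
Ironvale County: ($232,620.9 − $26,000) × 0.00744 = $206,620.9 × 0.00744 = $1,537.259496
Levies subtotal = $12,248.151117
Total = $12,248.151117 + $538 = $12,786.151117

$12,786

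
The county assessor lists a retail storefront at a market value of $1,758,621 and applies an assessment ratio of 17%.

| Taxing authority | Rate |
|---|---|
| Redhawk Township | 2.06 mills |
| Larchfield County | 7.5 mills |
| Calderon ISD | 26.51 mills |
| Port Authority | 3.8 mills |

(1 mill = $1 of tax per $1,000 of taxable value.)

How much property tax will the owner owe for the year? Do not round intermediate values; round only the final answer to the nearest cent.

$11,919.76

Assessed value = $1,758,621 × 0.17 = $298,965.57
Redhawk Township: $298,965.57 × 0.00206 = $615.8690742
Larchfield County: $298,965.57 × 0.0075 = $2,242.241775
Calderon ISD: $298,965.57 × 0.02651 = $7,925.5772607
Port Authority: $298,965.57 × 0.0038 = $1,136.069166
Total = $615.8690742 + $2,242.241775 + $7,925.5772607 + $1,136.069166 = $11,919.7572759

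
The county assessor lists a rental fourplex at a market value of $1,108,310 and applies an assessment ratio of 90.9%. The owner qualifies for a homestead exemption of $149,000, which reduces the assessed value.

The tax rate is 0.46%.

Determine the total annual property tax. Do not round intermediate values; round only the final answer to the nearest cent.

$3,948.89

Assessed value = $1,108,310 × 0.909 = $1,007,453.79
Taxable value = $1,007,453.79 − $149,000 = $858,453.79
Tax = $858,453.79 × 0.0046 = $3,948.887434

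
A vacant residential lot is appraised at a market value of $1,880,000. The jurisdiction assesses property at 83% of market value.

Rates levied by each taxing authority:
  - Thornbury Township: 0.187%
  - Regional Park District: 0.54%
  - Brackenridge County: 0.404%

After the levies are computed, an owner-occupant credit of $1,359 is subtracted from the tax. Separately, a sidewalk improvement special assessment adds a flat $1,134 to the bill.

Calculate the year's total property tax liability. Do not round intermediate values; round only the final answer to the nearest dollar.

$17,423

Assessed value = $1,880,000 × 0.83 = $1,560,400
Thornbury Township: $1,560,400 × 0.00187 = $2,917.948
Regional Park District: $1,560,400 × 0.0054 = $8,426.16
Brackenridge County: $1,560,400 × 0.00404 = $6,304.016
Levies subtotal = $17,648.124
After credit = $17,648.124 − $1,359 = $16,289.124
Total = $16,289.124 + $1,134 = $17,423.124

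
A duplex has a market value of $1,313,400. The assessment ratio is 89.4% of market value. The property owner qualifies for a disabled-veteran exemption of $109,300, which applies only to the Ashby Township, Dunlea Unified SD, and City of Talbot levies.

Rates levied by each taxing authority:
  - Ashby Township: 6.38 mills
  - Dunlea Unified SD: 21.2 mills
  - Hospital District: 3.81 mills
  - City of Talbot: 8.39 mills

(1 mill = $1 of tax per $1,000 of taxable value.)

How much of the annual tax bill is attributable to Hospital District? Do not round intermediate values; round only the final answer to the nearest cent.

$4,473.62

Assessed value = $1,313,400 × 0.894 = $1,174,179.6
Hospital District taxable value = $1,174,179.6 (exemption does not apply)
Hospital District levy = $1,174,179.6 × 0.00381 = $4,473.624276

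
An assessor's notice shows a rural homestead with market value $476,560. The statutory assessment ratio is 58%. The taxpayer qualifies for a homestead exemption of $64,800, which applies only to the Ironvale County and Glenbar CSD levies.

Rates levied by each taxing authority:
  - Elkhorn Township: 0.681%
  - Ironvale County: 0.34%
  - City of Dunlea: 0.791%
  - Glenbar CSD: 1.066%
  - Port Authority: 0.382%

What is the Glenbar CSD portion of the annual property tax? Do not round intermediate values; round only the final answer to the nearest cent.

Assessed value = $476,560 × 0.58 = $276,404.8
Glenbar CSD taxable value = $276,404.8 − $64,800 = $211,604.8
Glenbar CSD levy = $211,604.8 × 0.01066 = $2,255.707168

$2,255.71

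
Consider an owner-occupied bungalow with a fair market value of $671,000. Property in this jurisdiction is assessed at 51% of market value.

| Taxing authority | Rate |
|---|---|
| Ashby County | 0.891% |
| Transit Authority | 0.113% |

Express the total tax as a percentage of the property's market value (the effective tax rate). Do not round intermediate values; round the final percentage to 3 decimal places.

0.512%

Assessed value = $671,000 × 0.51 = $342,210
Ashby County: $342,210 × 0.00891 = $3,049.0911
Transit Authority: $342,210 × 0.00113 = $386.6973
Total tax = $3,435.7884
Effective rate = $3,435.7884 ÷ $671,000 = 0.512% of market value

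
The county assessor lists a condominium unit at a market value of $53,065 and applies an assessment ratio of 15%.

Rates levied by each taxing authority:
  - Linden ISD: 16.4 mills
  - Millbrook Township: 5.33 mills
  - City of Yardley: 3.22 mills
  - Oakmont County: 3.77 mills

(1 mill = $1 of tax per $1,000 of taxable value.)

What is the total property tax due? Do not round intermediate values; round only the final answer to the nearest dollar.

$229

Assessed value = $53,065 × 0.15 = $7,959.75
Linden ISD: $7,959.75 × 0.0164 = $130.5399
Millbrook Township: $7,959.75 × 0.00533 = $42.4254675
City of Yardley: $7,959.75 × 0.00322 = $25.630395
Oakmont County: $7,959.75 × 0.00377 = $30.0082575
Total = $130.5399 + $42.4254675 + $25.630395 + $30.0082575 = $228.60402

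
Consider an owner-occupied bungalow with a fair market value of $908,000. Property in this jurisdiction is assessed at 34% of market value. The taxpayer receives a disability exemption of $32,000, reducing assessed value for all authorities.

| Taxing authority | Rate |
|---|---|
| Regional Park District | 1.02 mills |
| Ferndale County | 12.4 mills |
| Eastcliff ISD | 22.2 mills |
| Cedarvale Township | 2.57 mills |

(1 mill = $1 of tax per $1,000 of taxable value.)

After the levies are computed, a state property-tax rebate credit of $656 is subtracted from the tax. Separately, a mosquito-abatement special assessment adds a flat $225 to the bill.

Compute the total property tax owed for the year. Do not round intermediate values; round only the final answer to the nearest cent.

$10,136.94

Assessed value = $908,000 × 0.34 = $308,720
Taxable value = $308,720 − $32,000 = $276,720
Regional Park District: $276,720 × 0.00102 = $282.2544
Ferndale County: $276,720 × 0.0124 = $3,431.328
Eastcliff ISD: $276,720 × 0.0222 = $6,143.184
Cedarvale Township: $276,720 × 0.00257 = $711.1704
Levies subtotal = $10,567.9368
After credit = $10,567.9368 − $656 = $9,911.9368
Total = $9,911.9368 + $225 = $10,136.9368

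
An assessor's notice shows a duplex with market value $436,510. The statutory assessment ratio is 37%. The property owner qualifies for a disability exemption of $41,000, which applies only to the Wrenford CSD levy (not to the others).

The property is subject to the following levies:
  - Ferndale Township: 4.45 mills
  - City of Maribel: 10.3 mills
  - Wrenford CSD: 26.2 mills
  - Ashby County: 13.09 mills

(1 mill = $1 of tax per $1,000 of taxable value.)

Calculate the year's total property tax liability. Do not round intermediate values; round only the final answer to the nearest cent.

$7,653.73

Assessed value = $436,510 × 0.37 = $161,508.7
Ferndale Township: $161,508.7 × 0.00445 = $718.713715
City of Maribel: $161,508.7 × 0.0103 = $1,663.53961
Wrenford CSD: ($161,508.7 − $41,000) × 0.0262 = $120,508.7 × 0.0262 = $3,157.32794
Ashby County: $161,508.7 × 0.01309 = $2,114.148883
Total = $7,653.730148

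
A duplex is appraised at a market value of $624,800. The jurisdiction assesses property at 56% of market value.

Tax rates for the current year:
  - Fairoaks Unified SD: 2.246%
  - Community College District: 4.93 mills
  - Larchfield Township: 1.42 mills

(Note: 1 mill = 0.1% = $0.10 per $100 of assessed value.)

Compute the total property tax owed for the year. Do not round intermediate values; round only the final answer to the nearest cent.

Assessed value = $624,800 × 0.56 = $349,888
Fairoaks Unified SD: $349,888 × 0.02246 = $7,858.48448
Community College District: $349,888 × 0.00493 = $1,724.94784
Larchfield Township: $349,888 × 0.00142 = $496.84096
Total = $10,080.27328

$10,080.27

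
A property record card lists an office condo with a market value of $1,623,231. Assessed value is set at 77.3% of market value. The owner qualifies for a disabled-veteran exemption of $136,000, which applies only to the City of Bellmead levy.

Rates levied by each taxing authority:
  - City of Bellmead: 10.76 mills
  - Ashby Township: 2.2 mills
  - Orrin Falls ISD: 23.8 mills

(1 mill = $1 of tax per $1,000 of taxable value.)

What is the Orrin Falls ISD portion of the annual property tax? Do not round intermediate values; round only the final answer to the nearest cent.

Assessed value = $1,623,231 × 0.773 = $1,254,757.563
Orrin Falls ISD taxable value = $1,254,757.563 (exemption does not apply)
Orrin Falls ISD levy = $1,254,757.563 × 0.0238 = $29,863.2299994

$29,863.23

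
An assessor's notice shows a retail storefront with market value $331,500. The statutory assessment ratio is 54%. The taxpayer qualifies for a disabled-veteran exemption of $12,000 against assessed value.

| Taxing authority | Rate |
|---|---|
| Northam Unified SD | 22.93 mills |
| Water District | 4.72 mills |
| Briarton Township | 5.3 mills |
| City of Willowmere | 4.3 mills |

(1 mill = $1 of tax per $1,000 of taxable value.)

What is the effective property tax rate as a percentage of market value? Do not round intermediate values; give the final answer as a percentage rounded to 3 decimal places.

1.877%

Assessed value = $331,500 × 0.54 = $179,010
Taxable value = $179,010 − $12,000 = $167,010
Northam Unified SD: $167,010 × 0.02293 = $3,829.5393
Water District: $167,010 × 0.00472 = $788.2872
Briarton Township: $167,010 × 0.0053 = $885.153
City of Willowmere: $167,010 × 0.0043 = $718.143
Total tax = $6,221.1225
Effective rate = $6,221.1225 ÷ $331,500 = 1.877% of market value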